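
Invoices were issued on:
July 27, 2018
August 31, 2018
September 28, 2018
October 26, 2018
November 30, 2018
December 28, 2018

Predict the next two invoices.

All Fridays; the gaps (35, 28, 28, 35, 28) vary with month length.
This is the last Friday of each month.
January 2019 ends with Friday January 25, 2019.
Last Friday of February 2019: February 22, 2019.

January 25, 2019; February 22, 2019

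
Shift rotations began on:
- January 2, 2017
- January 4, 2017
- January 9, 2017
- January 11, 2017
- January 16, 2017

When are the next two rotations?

January 18, 2017; January 23, 2017

Every event lands on a Monday or Wednesday (gaps cycle 2, 5, 2, 5).
So the schedule is: every Monday and Wednesday.
Next Wednesday: January 18, 2017.
The following Monday is January 23, 2017.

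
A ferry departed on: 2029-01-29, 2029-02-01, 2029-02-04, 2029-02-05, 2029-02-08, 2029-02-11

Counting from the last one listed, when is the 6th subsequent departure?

2029-02-25

Gaps: 3, 3, 1, 3, 3 days — not constant, but cyclic with period 3.
The events fall on every Monday, Thursday and Sunday.
The following Monday is 2029-02-12.
The following Thursday is 2029-02-15.
Next Sunday: 2029-02-18.
Next Monday: 2029-02-19.
The following Thursday is 2029-02-22.
The following Sunday is 2029-02-25.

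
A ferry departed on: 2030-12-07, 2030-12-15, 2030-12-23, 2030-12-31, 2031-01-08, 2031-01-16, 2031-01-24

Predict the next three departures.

Every event comes 8 days after the last (8, 8, 8, 8, 8, 8).
2031-01-24 + 8 days = 2031-02-01.
2031-02-01 + 8 days = 2031-02-09.
2031-02-09 + 8 days = 2031-02-17.

2031-02-01, 2031-02-09, 2031-02-17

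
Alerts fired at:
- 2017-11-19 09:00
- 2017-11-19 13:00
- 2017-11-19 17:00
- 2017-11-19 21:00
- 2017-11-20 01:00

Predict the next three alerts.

2017-11-20 05:00, 2017-11-20 09:00, 2017-11-20 13:00

Spacing: 4, 4, 4, 4 h — constant 4 h.
2017-11-20 01:00 + 4 h = 2017-11-20 05:00.
2017-11-20 05:00 + 4 h = 2017-11-20 09:00.
2017-11-20 09:00 + 4 h = 2017-11-20 13:00.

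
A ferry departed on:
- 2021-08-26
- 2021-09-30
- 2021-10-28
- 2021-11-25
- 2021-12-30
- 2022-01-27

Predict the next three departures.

Every date is a Thursday; gaps 35, 28, 28, 35, 28 days.
Each is the last Thursday of its month (at least one falls on the 29th or later, ruling out '4th Thursday').
February 2022 ends with Thursday 2022-02-24.
Last Thursday of March 2022: 2022-03-31.
Last Thursday of April 2022: 2022-04-28.

2022-02-24, 2022-03-31, 2022-04-28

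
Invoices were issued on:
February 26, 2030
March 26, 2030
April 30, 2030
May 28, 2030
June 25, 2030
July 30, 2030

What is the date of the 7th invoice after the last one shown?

February 25, 2031

All Tuesdays; the gaps (28, 35, 28, 28, 35) vary with month length.
This is the last Tuesday of each month.
August 2030 ends with Tuesday August 27, 2030.
Last Tuesday of September 2030: September 24, 2030.
October 2030 ends with Tuesday October 29, 2030.
Last Tuesday of November 2030: November 26, 2030.
Last Tuesday of December 2030: December 31, 2030.
January 2031 ends with Tuesday January 28, 2031.
February 2031 ends with Tuesday February 25, 2031.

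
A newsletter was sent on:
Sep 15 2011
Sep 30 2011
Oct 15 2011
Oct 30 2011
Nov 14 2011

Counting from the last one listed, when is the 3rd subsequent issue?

Gaps between consecutive events: 15, 15, 15, 15 days — a constant 15-day interval.
Nov 14 2011 + 15 days = Nov 29 2011.
Nov 29 2011 + 15 days = Dec 14 2011.
Dec 14 2011 + 15 days = Dec 29 2011.

Dec 29 2011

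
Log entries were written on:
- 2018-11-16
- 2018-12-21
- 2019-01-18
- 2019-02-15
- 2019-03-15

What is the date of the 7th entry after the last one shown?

2019-10-18

These are Fridays at 28- or 35-day spacing (35, 28, 28, 28).
The pattern: 3rd Friday of the month.
3rd Friday of April 2019: 2019-04-19.
3rd Friday of May 2019: 2019-05-17.
June 2019 — 3rd Friday is 2019-06-21.
July 2019 — 3rd Friday is 2019-07-19.
3rd Friday of August 2019: 2019-08-16.
September 2019 — 3rd Friday is 2019-09-20.
October 2019 — 3rd Friday is 2019-10-18.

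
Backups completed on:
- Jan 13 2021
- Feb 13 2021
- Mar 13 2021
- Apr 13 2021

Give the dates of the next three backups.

May 13 2021, Jun 13 2021, Jul 13 2021

Each date is the 13th; the gaps (31, 28, 31) track the month lengths.
The rule is the 13th of each month.
May 2021: May 13 2021.
June 2021: Jun 13 2021.
Next: July 2021 → Jul 13 2021.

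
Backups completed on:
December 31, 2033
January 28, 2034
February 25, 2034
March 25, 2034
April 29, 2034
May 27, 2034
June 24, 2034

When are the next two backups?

All Saturdays; the gaps (28, 28, 28, 35, 28, 28) vary with month length.
This is the last Saturday of each month.
July 2034 ends with Saturday July 29, 2034.
August 2034 ends with Saturday August 26, 2034.

July 29, 2034; August 26, 2034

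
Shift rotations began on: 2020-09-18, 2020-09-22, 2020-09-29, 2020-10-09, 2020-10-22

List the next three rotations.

Intervals are 4, 7, 10, 13 days — an arithmetic progression with common difference 3.
Next gap: 16 days. 2020-10-22 + 16 days = 2020-11-07.
Next gap: 19 days. 2020-11-07 + 19 days = 2020-11-26.
Next gap: 22 days. 2020-11-26 + 22 days = 2020-12-18.

2020-11-07, 2020-11-26, 2020-12-18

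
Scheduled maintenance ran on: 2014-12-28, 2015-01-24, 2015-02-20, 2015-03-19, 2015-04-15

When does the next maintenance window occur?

2015-05-12

The spacing is 27, 27, 27, 27 days — always 27 days.
2015-04-15 + 27 days = 2015-05-12.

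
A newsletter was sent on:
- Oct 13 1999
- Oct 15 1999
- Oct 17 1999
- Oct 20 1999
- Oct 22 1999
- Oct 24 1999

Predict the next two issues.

Oct 27 1999, Oct 29 1999

Gaps: 2, 2, 3, 2, 2 days — not constant, but cyclic with period 3.
The events fall on every Wednesday, Friday and Sunday.
Next Wednesday: Oct 27 1999.
The following Friday is Oct 29 1999.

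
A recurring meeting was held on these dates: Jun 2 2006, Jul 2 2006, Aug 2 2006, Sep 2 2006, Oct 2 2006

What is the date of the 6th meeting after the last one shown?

Each date is the 2nd; the gaps (30, 31, 31, 30) track the month lengths.
The rule is the 2nd of each month.
November 2006: Nov 2 2006.
December 2006: Dec 2 2006.
January 2007: Jan 2 2007.
Next: February 2007 → Feb 2 2007.
Next: March 2007 → Mar 2 2007.
April 2007: Apr 2 2007.

Apr 2 2007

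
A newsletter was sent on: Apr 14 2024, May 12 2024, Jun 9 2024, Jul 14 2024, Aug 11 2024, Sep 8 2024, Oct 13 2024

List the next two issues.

Nov 10 2024, Dec 8 2024

All dates are Sundays, 28, 28, 35, 28, 28, 35 days apart.
Specifically, the 2nd Sunday of each month.
November 2024 — 2nd Sunday is Nov 10 2024.
December 2024 — 2nd Sunday is Dec 8 2024.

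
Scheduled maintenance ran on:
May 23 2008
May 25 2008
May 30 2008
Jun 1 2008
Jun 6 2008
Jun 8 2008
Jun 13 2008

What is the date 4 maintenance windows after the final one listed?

Every event lands on a Friday or Sunday (gaps cycle 2, 5, 2, 5, 2, 5).
So the schedule is: every Friday and Sunday.
Next Sunday: Jun 15 2008.
The following Friday is Jun 20 2008.
Next Sunday: Jun 22 2008.
The following Friday is Jun 27 2008.

Jun 27 2008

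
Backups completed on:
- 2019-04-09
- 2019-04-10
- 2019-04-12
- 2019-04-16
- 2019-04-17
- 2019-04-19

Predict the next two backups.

2019-04-23, 2019-04-24

Every event lands on a Tuesday or Wednesday or Friday (gaps cycle 1, 2, 4, 1, 2).
So the schedule is: every Tuesday, Wednesday and Friday.
Next Tuesday: 2019-04-23.
Next Wednesday: 2019-04-24.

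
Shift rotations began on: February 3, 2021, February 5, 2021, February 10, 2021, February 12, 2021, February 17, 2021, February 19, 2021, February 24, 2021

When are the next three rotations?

The gap pattern 2, 5, 2, 5, 2, 5 repeats every 2 events.
These are the Wednesdays and Fridays of each week.
Next Friday: February 26, 2021.
Next Wednesday: March 3, 2021.
The following Friday is March 5, 2021.

February 26, 2021; March 3, 2021; March 5, 2021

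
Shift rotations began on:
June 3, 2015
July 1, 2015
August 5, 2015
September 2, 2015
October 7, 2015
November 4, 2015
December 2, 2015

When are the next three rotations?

All dates are Wednesdays, 28, 35, 28, 35, 28, 28 days apart.
Specifically, the 1st Wednesday of each month.
1st Wednesday of January 2016: January 6, 2016.
February 2016 — 1st Wednesday is February 3, 2016.
1st Wednesday of March 2016: March 2, 2016.

January 6, 2016; February 3, 2016; March 2, 2016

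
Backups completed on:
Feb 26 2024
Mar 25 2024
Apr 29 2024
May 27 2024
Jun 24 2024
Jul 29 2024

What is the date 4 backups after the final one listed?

All Mondays; the gaps (28, 35, 28, 28, 35) vary with month length.
This is the last Monday of each month.
Last Monday of August 2024: Aug 26 2024.
September 2024 ends with Monday Sep 30 2024.
Last Monday of October 2024: Oct 28 2024.
November 2024 ends with Monday Nov 25 2024.

Nov 25 2024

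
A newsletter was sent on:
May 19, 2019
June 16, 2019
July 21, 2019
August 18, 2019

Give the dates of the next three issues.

September 15, 2019; October 20, 2019; November 17, 2019

Gaps: 28, 35, 28 days — a mix of 28 and 35. Every date is a Sunday.
Each is the 3rd Sunday of its month.
3rd Sunday of September 2019: September 15, 2019.
3rd Sunday of October 2019: October 20, 2019.
3rd Sunday of November 2019: November 17, 2019.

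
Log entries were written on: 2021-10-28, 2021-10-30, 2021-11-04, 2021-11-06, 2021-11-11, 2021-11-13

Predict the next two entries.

2021-11-18, 2021-11-20

The gap pattern 2, 5, 2, 5, 2 repeats every 2 events.
These are the Thursdays and Saturdays of each week.
The following Thursday is 2021-11-18.
Next Saturday: 2021-11-20.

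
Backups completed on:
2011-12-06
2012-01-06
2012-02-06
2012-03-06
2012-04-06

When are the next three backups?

Each date is the 6th; the gaps (31, 31, 29, 31) track the month lengths.
The rule is the 6th of each month.
May 2012: 2012-05-06.
Next: June 2012 → 2012-06-06.
July 2012: 2012-07-06.

2012-05-06, 2012-06-06, 2012-07-06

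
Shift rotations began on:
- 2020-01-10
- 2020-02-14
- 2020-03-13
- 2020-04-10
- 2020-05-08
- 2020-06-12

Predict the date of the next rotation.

All dates are Fridays, 35, 28, 28, 28, 35 days apart.
Specifically, the 2nd Friday of each month.
July 2020 — 2nd Friday is 2020-07-10.

2020-07-10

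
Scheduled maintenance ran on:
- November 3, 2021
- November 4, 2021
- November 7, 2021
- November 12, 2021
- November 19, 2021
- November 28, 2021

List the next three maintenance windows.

Intervals are 1, 3, 5, 7, 9 days — an arithmetic progression with common difference 2.
Next gap: 11 days. November 28, 2021 + 11 days = December 9, 2021.
Next gap: 13 days. December 9, 2021 + 13 days = December 22, 2021.
Next gap: 15 days. December 22, 2021 + 15 days = January 6, 2022.

December 9, 2021; December 22, 2021; January 6, 2022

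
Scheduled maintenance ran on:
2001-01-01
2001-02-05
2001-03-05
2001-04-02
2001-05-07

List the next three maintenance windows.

2001-06-04, 2001-07-02, 2001-08-06

Gaps: 35, 28, 28, 35 days — a mix of 28 and 35. Every date is a Monday.
Each is the 1st Monday of its month.
June 2001 — 1st Monday is 2001-06-04.
1st Monday of July 2001: 2001-07-02.
August 2001 — 1st Monday is 2001-08-06.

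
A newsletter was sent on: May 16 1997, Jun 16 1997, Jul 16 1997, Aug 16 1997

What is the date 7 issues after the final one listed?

Each date is the 16th; the gaps (31, 30, 31) track the month lengths.
The rule is the 16th of each month.
September 1997: Sep 16 1997.
Next: October 1997 → Oct 16 1997.
November 1997: Nov 16 1997.
Next: December 1997 → Dec 16 1997.
January 1998: Jan 16 1998.
February 1998: Feb 16 1998.
Next: March 1998 → Mar 16 1998.

Mar 16 1998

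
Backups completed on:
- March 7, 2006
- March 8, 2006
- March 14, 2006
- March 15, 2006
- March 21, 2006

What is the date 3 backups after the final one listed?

March 29, 2006

Gaps: 1, 6, 1, 6 days — not constant, but cyclic with period 2.
The events fall on every Tuesday and Wednesday.
Next Wednesday: March 22, 2006.
Next Tuesday: March 28, 2006.
Next Wednesday: March 29, 2006.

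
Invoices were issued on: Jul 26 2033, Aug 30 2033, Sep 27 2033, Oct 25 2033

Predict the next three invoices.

Nov 29 2033, Dec 27 2033, Jan 31 2034

These are Tuesdays with 35, 28, 28-day gaps.
Each is the final Tuesday of its month — Aug 30 2033 is past the 28th, so '4th Tuesday' doesn't fit.
Last Tuesday of November 2033: Nov 29 2033.
December 2033 ends with Tuesday Dec 27 2033.
January 2034 ends with Tuesday Jan 31 2034.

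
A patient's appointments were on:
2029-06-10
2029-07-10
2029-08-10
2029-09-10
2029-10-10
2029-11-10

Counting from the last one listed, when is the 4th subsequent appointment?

2030-03-10

The day-of-month is always 10 (30, 31, 31, 30, 31 days between events).
So this recurs on the 10th of each month.
December 2029: 2029-12-10.
Next: January 2030 → 2030-01-10.
Next: February 2030 → 2030-02-10.
March 2030: 2030-03-10.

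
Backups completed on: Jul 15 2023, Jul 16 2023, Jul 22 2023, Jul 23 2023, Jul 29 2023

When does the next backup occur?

Every event lands on a Saturday or Sunday (gaps cycle 1, 6, 1, 6).
So the schedule is: every Saturday and Sunday.
The following Sunday is Jul 30 2023.

Jul 30 2023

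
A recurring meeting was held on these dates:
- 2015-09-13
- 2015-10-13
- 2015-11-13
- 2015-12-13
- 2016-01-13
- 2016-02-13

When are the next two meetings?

Gaps: 30, 31, 30, 31, 31 days — not constant. Every event is on the 13th of the month.
Pattern: the 13th of each month.
Next: March 2016 → 2016-03-13.
April 2016: 2016-04-13.

2016-03-13, 2016-04-13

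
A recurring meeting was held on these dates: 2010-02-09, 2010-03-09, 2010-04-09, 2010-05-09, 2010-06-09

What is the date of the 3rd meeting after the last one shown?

2010-09-09

The day-of-month is always 9 (28, 31, 30, 31 days between events).
So this recurs on the 9th of each month.
July 2010: 2010-07-09.
Next: August 2010 → 2010-08-09.
September 2010: 2010-09-09.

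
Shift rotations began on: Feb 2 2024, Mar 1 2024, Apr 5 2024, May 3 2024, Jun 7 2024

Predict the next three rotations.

Gaps: 28, 35, 28, 35 days — a mix of 28 and 35. Every date is a Friday.
Each is the 1st Friday of its month.
July 2024 — 1st Friday is Jul 5 2024.
1st Friday of August 2024: Aug 2 2024.
1st Friday of September 2024: Sep 6 2024.

Jul 5 2024, Aug 2 2024, Sep 6 2024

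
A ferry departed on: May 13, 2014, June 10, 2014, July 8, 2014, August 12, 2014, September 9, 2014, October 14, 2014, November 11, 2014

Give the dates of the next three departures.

These are Tuesdays at 28- or 35-day spacing (28, 28, 35, 28, 35, 28).
The pattern: 2nd Tuesday of the month.
2nd Tuesday of December 2014: December 9, 2014.
January 2015 — 2nd Tuesday is January 13, 2015.
February 2015 — 2nd Tuesday is February 10, 2015.

December 9, 2014; January 13, 2015; February 10, 2015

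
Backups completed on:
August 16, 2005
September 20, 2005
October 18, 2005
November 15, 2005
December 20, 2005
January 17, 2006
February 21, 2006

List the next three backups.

All dates are Tuesdays, 35, 28, 28, 35, 28, 35 days apart.
Specifically, the 3rd Tuesday of each month.
March 2006 — 3rd Tuesday is March 21, 2006.
3rd Tuesday of April 2006: April 18, 2006.
May 2006 — 3rd Tuesday is May 16, 2006.

March 21, 2006; April 18, 2006; May 16, 2006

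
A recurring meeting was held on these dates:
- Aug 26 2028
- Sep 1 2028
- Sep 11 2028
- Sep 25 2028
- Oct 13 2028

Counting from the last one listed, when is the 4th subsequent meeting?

The spacing grows by 4 each time: 6, 10, 14, 18 days.
Next gap: 22 days. Oct 13 2028 + 22 days = Nov 4 2028.
Next gap: 26 days. Nov 4 2028 + 26 days = Nov 30 2028.
Next gap: 30 days. Nov 30 2028 + 30 days = Dec 30 2028.
Next gap: 34 days. Dec 30 2028 + 34 days = Feb 2 2029.

Feb 2 2029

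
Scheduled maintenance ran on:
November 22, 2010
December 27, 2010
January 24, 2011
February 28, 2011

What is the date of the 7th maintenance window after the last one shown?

Gaps: 35, 28, 35 days — a mix of 28 and 35. Every date is a Monday.
Each is the 4th Monday of its month.
March 2011 — 4th Monday is March 28, 2011.
April 2011 — 4th Monday is April 25, 2011.
May 2011 — 4th Monday is May 23, 2011.
4th Monday of June 2011: June 27, 2011.
July 2011 — 4th Monday is July 25, 2011.
August 2011 — 4th Monday is August 22, 2011.
4th Monday of September 2011: September 26, 2011.

September 26, 2011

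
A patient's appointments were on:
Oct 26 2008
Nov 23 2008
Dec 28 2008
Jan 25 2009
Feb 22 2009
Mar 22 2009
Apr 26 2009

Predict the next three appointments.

These are Sundays at 28- or 35-day spacing (28, 35, 28, 28, 28, 35).
The pattern: 4th Sunday of the month.
May 2009 — 4th Sunday is May 24 2009.
June 2009 — 4th Sunday is Jun 28 2009.
4th Sunday of July 2009: Jul 26 2009.

May 24 2009, Jun 28 2009, Jul 26 2009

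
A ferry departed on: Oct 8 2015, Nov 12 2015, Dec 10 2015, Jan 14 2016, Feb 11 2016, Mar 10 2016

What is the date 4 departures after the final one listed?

Jul 14 2016

All dates are Thursdays, 35, 28, 35, 28, 28 days apart.
Specifically, the 2nd Thursday of each month.
2nd Thursday of April 2016: Apr 14 2016.
May 2016 — 2nd Thursday is May 12 2016.
June 2016 — 2nd Thursday is Jun 9 2016.
2nd Thursday of July 2016: Jul 14 2016.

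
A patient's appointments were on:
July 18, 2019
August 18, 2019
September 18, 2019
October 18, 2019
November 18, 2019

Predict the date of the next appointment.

Each date is the 18th; the gaps (31, 31, 30, 31) track the month lengths.
The rule is the 18th of each month.
Next: December 2019 → December 18, 2019.

December 18, 2019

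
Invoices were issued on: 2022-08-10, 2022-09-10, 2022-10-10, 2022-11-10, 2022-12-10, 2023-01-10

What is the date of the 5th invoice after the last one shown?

2023-06-10

Each date is the 10th; the gaps (31, 30, 31, 30, 31) track the month lengths.
The rule is the 10th of each month.
Next: February 2023 → 2023-02-10.
March 2023: 2023-03-10.
Next: April 2023 → 2023-04-10.
May 2023: 2023-05-10.
Next: June 2023 → 2023-06-10.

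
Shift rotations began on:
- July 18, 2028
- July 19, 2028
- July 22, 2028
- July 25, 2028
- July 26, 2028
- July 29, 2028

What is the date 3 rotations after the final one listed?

Every event lands on a Tuesday or Wednesday or Saturday (gaps cycle 1, 3, 3, 1, 3).
So the schedule is: every Tuesday, Wednesday and Saturday.
The following Tuesday is August 1, 2028.
Next Wednesday: August 2, 2028.
The following Saturday is August 5, 2028.

August 5, 2028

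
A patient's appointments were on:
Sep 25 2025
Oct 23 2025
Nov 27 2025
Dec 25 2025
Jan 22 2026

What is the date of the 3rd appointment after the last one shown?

Apr 23 2026

All dates are Thursdays, 28, 35, 28, 28 days apart.
Specifically, the 4th Thursday of each month.
February 2026 — 4th Thursday is Feb 26 2026.
4th Thursday of March 2026: Mar 26 2026.
4th Thursday of April 2026: Apr 23 2026.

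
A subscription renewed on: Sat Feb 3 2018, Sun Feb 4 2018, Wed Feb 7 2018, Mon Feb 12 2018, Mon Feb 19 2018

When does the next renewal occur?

Wed Feb 28 2018

Gaps: 1, 3, 5, 7 days — each gap is 2 larger than the previous one.
Next gap: 9 days. Mon Feb 19 2018 + 9 days = Wed Feb 28 2018.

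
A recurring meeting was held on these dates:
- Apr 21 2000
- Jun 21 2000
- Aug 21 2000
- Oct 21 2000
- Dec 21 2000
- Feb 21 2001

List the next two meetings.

Apr 21 2001, Jun 21 2001

Each date is the 21st; the gaps (61, 61, 61, 61, 62) track the month lengths.
The rule is the 21st of every 2 months.
April 2001: Apr 21 2001.
June 2001: Jun 21 2001.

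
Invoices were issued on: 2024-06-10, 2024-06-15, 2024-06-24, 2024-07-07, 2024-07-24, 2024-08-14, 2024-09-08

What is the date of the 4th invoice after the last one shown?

2025-01-26

Intervals are 5, 9, 13, 17, 21, 25 days — an arithmetic progression with common difference 4.
Next gap: 29 days. 2024-09-08 + 29 days = 2024-10-07.
Next gap: 33 days. 2024-10-07 + 33 days = 2024-11-09.
Next gap: 37 days. 2024-11-09 + 37 days = 2024-12-16.
Next gap: 41 days. 2024-12-16 + 41 days = 2025-01-26.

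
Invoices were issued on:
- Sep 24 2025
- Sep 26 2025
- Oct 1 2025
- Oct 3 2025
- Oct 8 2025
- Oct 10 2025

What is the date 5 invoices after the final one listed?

Oct 29 2025

Every event lands on a Wednesday or Friday (gaps cycle 2, 5, 2, 5, 2).
So the schedule is: every Wednesday and Friday.
The following Wednesday is Oct 15 2025.
The following Friday is Oct 17 2025.
Next Wednesday: Oct 22 2025.
Next Friday: Oct 24 2025.
Next Wednesday: Oct 29 2025.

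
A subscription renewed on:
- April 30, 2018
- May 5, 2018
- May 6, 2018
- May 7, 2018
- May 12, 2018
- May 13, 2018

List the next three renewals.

May 14, 2018; May 19, 2018; May 20, 2018

The gap pattern 5, 1, 1, 5, 1 repeats every 3 events.
These are the Mondays, Saturdays and Sundays of each week.
The following Monday is May 14, 2018.
Next Saturday: May 19, 2018.
Next Sunday: May 20, 2018.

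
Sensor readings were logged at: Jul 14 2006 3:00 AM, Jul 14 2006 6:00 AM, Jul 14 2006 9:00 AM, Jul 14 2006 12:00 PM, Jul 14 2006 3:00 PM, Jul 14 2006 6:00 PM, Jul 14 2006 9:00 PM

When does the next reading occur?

Gaps: 3, 3, 3, 3, 3, 3 hours — each event is 3 hours after the previous one.
Jul 14 2006 9:00 PM + 3 h = Jul 15 2006 12:00 AM.

Jul 15 2006 12:00 AM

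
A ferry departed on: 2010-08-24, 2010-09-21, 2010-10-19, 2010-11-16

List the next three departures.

2010-12-14, 2011-01-11, 2011-02-08

The spacing is 28, 28, 28 days — always 28 days.
2010-11-16 + 28 days = 2010-12-14.
2010-12-14 + 28 days = 2011-01-11.
2011-01-11 + 28 days = 2011-02-08.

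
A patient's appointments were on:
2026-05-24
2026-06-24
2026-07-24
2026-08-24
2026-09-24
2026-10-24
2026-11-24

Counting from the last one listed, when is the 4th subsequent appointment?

2027-03-24

The day-of-month is always 24 (31, 30, 31, 31, 30, 31 days between events).
So this recurs on the 24th of each month.
Next: December 2026 → 2026-12-24.
Next: January 2027 → 2027-01-24.
Next: February 2027 → 2027-02-24.
Next: March 2027 → 2027-03-24.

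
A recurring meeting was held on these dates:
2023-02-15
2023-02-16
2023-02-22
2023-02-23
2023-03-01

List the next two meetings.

Every event lands on a Wednesday or Thursday (gaps cycle 1, 6, 1, 6).
So the schedule is: every Wednesday and Thursday.
Next Thursday: 2023-03-02.
The following Wednesday is 2023-03-08.

2023-03-02, 2023-03-08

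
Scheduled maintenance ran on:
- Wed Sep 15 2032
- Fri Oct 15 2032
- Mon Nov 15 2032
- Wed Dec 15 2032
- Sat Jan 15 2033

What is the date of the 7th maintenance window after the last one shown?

Gaps: 30, 31, 30, 31 days — not constant. Every event is on the 15th of the month.
Pattern: the 15th of each month.
February 2033: Tue Feb 15 2033.
March 2033: Tue Mar 15 2033.
Next: April 2033 → Fri Apr 15 2033.
May 2033: Sun May 15 2033.
Next: June 2033 → Wed Jun 15 2033.
Next: July 2033 → Fri Jul 15 2033.
Next: August 2033 → Mon Aug 15 2033.

Mon Aug 15 2033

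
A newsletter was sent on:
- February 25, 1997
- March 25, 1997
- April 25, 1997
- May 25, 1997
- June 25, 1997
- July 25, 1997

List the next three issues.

The day-of-month is always 25 (28, 31, 30, 31, 30 days between events).
So this recurs on the 25th of each month.
Next: August 1997 → August 25, 1997.
Next: September 1997 → September 25, 1997.
October 1997: October 25, 1997.

August 25, 1997; September 25, 1997; October 25, 1997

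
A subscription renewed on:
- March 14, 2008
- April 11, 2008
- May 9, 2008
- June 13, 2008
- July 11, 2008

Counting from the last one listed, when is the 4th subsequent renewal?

November 14, 2008

Gaps: 28, 28, 35, 28 days — a mix of 28 and 35. Every date is a Friday.
Each is the 2nd Friday of its month.
August 2008 — 2nd Friday is August 8, 2008.
2nd Friday of September 2008: September 12, 2008.
2nd Friday of October 2008: October 10, 2008.
November 2008 — 2nd Friday is November 14, 2008.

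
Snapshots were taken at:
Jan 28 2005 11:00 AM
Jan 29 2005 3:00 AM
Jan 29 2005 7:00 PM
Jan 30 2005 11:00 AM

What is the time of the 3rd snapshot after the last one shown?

The interval is a steady 16 hours (16, 16, 16).
Jan 30 2005 11:00 AM + 16 h = Jan 31 2005 3:00 AM.
Jan 31 2005 3:00 AM + 16 h = Jan 31 2005 7:00 PM.
Jan 31 2005 7:00 PM + 16 h = Feb 1 2005 11:00 AM.

Feb 1 2005 11:00 AM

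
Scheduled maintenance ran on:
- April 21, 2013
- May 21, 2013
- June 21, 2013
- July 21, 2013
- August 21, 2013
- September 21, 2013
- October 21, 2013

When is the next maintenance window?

Gaps: 30, 31, 30, 31, 31, 30 days — not constant. Every event is on the 21st of the month.
Pattern: the 21st of each month.
November 2013: November 21, 2013.

November 21, 2013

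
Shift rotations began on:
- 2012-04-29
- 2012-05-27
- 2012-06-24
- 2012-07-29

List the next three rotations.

2012-08-26, 2012-09-30, 2012-10-28

Every date is a Sunday; gaps 28, 28, 35 days.
Each is the last Sunday of its month (at least one falls on the 29th or later, ruling out '4th Sunday').
Last Sunday of August 2012: 2012-08-26.
September 2012 ends with Sunday 2012-09-30.
October 2012 ends with Sunday 2012-10-28.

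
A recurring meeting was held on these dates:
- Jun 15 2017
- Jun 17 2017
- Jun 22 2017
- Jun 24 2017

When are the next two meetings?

Jun 29 2017, Jul 1 2017

The gap pattern 2, 5, 2 repeats every 2 events.
These are the Thursdays and Saturdays of each week.
Next Thursday: Jun 29 2017.
Next Saturday: Jul 1 2017.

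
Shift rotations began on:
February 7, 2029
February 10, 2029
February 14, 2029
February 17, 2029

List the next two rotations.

Every event lands on a Wednesday or Saturday (gaps cycle 3, 4, 3).
So the schedule is: every Wednesday and Saturday.
The following Wednesday is February 21, 2029.
The following Saturday is February 24, 2029.

February 21, 2029; February 24, 2029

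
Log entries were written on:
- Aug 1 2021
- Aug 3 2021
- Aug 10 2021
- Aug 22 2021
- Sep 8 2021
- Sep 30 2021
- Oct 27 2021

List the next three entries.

The spacing grows by 5 each time: 2, 7, 12, 17, 22, 27 days.
Next gap: 32 days. Oct 27 2021 + 32 days = Nov 28 2021.
Next gap: 37 days. Nov 28 2021 + 37 days = Jan 4 2022.
Next gap: 42 days. Jan 4 2022 + 42 days = Feb 15 2022.

Nov 28 2021, Jan 4 2022, Feb 15 2022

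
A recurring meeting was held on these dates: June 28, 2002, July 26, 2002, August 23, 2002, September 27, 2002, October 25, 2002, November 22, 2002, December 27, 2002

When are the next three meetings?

January 24, 2003; February 28, 2003; March 28, 2003

All dates are Fridays, 28, 28, 35, 28, 28, 35 days apart.
Specifically, the 4th Friday of each month.
January 2003 — 4th Friday is January 24, 2003.
4th Friday of February 2003: February 28, 2003.
4th Friday of March 2003: March 28, 2003.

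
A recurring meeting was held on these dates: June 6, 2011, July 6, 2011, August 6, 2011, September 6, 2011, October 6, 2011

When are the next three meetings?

November 6, 2011; December 6, 2011; January 6, 2012

Gaps: 30, 31, 31, 30 days — not constant. Every event is on the 6th of the month.
Pattern: the 6th of each month.
Next: November 2011 → November 6, 2011.
Next: December 2011 → December 6, 2011.
Next: January 2012 → January 6, 2012.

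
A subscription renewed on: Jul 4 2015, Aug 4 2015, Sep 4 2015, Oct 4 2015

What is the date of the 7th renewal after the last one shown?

Each date is the 4th; the gaps (31, 31, 30) track the month lengths.
The rule is the 4th of each month.
November 2015: Nov 4 2015.
Next: December 2015 → Dec 4 2015.
Next: January 2016 → Jan 4 2016.
Next: February 2016 → Feb 4 2016.
March 2016: Mar 4 2016.
Next: April 2016 → Apr 4 2016.
Next: May 2016 → May 4 2016.

May 4 2016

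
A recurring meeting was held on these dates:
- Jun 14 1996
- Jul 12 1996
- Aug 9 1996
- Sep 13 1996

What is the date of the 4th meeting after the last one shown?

These are Fridays at 28- or 35-day spacing (28, 28, 35).
The pattern: 2nd Friday of the month.
October 1996 — 2nd Friday is Oct 11 1996.
November 1996 — 2nd Friday is Nov 8 1996.
December 1996 — 2nd Friday is Dec 13 1996.
2nd Friday of January 1997: Jan 10 1997.

Jan 10 1997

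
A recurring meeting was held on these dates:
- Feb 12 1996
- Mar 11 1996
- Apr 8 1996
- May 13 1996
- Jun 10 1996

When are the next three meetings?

Jul 8 1996, Aug 12 1996, Sep 9 1996

Gaps: 28, 28, 35, 28 days — a mix of 28 and 35. Every date is a Monday.
Each is the 2nd Monday of its month.
2nd Monday of July 1996: Jul 8 1996.
August 1996 — 2nd Monday is Aug 12 1996.
September 1996 — 2nd Monday is Sep 9 1996.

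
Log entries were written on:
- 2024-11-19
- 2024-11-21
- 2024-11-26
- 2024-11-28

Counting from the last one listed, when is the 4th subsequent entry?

2024-12-12

Every event lands on a Tuesday or Thursday (gaps cycle 2, 5, 2).
So the schedule is: every Tuesday and Thursday.
Next Tuesday: 2024-12-03.
The following Thursday is 2024-12-05.
Next Tuesday: 2024-12-10.
The following Thursday is 2024-12-12.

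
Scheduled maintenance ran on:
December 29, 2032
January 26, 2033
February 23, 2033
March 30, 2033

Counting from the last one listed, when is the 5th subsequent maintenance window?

Every date is a Wednesday; gaps 28, 28, 35 days.
Each is the last Wednesday of its month (at least one falls on the 29th or later, ruling out '4th Wednesday').
April 2033 ends with Wednesday April 27, 2033.
Last Wednesday of May 2033: May 25, 2033.
Last Wednesday of June 2033: June 29, 2033.
Last Wednesday of July 2033: July 27, 2033.
Last Wednesday of August 2033: August 31, 2033.

August 31, 2033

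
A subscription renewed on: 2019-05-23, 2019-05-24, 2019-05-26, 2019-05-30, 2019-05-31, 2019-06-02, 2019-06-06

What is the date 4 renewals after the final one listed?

2019-06-14

Every event lands on a Thursday or Friday or Sunday (gaps cycle 1, 2, 4, 1, 2, 4).
So the schedule is: every Thursday, Friday and Sunday.
The following Friday is 2019-06-07.
Next Sunday: 2019-06-09.
Next Thursday: 2019-06-13.
The following Friday is 2019-06-14.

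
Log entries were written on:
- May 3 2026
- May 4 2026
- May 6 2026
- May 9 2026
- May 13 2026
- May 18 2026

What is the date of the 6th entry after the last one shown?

Jul 8 2026

Gaps: 1, 2, 3, 4, 5 days — each gap is 1 larger than the previous one.
Next gap: 6 days. May 18 2026 + 6 days = May 24 2026.
Next gap: 7 days. May 24 2026 + 7 days = May 31 2026.
Next gap: 8 days. May 31 2026 + 8 days = Jun 8 2026.
Next gap: 9 days. Jun 8 2026 + 9 days = Jun 17 2026.
Next gap: 10 days. Jun 17 2026 + 10 days = Jun 27 2026.
Next gap: 11 days. Jun 27 2026 + 11 days = Jul 8 2026.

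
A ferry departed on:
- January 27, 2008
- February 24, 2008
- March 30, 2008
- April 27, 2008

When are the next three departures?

Every date is a Sunday; gaps 28, 35, 28 days.
Each is the last Sunday of its month (at least one falls on the 29th or later, ruling out '4th Sunday').
Last Sunday of May 2008: May 25, 2008.
Last Sunday of June 2008: June 29, 2008.
July 2008 ends with Sunday July 27, 2008.

May 25, 2008; June 29, 2008; July 27, 2008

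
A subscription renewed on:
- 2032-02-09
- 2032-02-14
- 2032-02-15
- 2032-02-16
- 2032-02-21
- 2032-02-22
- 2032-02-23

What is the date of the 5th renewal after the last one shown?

Gaps: 5, 1, 1, 5, 1, 1 days — not constant, but cyclic with period 3.
The events fall on every Monday, Saturday and Sunday.
The following Saturday is 2032-02-28.
The following Sunday is 2032-02-29.
The following Monday is 2032-03-01.
The following Saturday is 2032-03-06.
Next Sunday: 2032-03-07.

2032-03-07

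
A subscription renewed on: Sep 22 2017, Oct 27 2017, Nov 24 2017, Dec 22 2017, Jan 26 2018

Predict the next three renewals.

All dates are Fridays, 35, 28, 28, 35 days apart.
Specifically, the 4th Friday of each month.
4th Friday of February 2018: Feb 23 2018.
March 2018 — 4th Friday is Mar 23 2018.
April 2018 — 4th Friday is Apr 27 2018.

Feb 23 2018, Mar 23 2018, Apr 27 2018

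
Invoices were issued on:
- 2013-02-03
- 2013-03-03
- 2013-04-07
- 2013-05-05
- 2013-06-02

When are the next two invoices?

All dates are Sundays, 28, 35, 28, 28 days apart.
Specifically, the 1st Sunday of each month.
1st Sunday of July 2013: 2013-07-07.
1st Sunday of August 2013: 2013-08-04.

2013-07-07, 2013-08-04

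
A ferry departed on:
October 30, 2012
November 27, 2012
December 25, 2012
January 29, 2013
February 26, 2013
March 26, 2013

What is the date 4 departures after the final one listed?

July 30, 2013

Every date is a Tuesday; gaps 28, 28, 35, 28, 28 days.
Each is the last Tuesday of its month (at least one falls on the 29th or later, ruling out '4th Tuesday').
April 2013 ends with Tuesday April 30, 2013.
Last Tuesday of May 2013: May 28, 2013.
June 2013 ends with Tuesday June 25, 2013.
Last Tuesday of July 2013: July 30, 2013.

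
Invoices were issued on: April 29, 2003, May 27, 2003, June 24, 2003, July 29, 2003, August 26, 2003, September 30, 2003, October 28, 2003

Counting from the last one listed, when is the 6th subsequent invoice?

These are Tuesdays with 28, 28, 35, 28, 35, 28-day gaps.
Each is the final Tuesday of its month — April 29, 2003 is past the 28th, so '4th Tuesday' doesn't fit.
November 2003 ends with Tuesday November 25, 2003.
December 2003 ends with Tuesday December 30, 2003.
Last Tuesday of January 2004: January 27, 2004.
Last Tuesday of February 2004: February 24, 2004.
Last Tuesday of March 2004: March 30, 2004.
Last Tuesday of April 2004: April 27, 2004.

April 27, 2004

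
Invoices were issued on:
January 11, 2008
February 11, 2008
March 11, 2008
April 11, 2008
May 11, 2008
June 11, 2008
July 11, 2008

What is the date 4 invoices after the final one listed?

The day-of-month is always 11 (31, 29, 31, 30, 31, 30 days between events).
So this recurs on the 11th of each month.
Next: August 2008 → August 11, 2008.
Next: September 2008 → September 11, 2008.
October 2008: October 11, 2008.
Next: November 2008 → November 11, 2008.

November 11, 2008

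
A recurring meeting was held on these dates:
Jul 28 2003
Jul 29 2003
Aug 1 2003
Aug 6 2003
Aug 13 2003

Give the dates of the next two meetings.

Intervals are 1, 3, 5, 7 days — an arithmetic progression with common difference 2.
Next gap: 9 days. Aug 13 2003 + 9 days = Aug 22 2003.
Next gap: 11 days. Aug 22 2003 + 11 days = Sep 2 2003.

Aug 22 2003, Sep 2 2003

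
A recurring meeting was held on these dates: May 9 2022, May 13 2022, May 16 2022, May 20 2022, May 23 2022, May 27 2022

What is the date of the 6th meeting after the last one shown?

Jun 17 2022

The gap pattern 4, 3, 4, 3, 4 repeats every 2 events.
These are the Mondays and Fridays of each week.
The following Monday is May 30 2022.
Next Friday: Jun 3 2022.
Next Monday: Jun 6 2022.
The following Friday is Jun 10 2022.
The following Monday is Jun 13 2022.
The following Friday is Jun 17 2022.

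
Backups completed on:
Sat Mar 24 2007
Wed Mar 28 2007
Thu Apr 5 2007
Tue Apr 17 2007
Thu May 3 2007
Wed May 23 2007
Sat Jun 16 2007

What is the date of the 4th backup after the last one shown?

Gaps: 4, 8, 12, 16, 20, 24 days — each gap is 4 larger than the previous one.
Next gap: 28 days. Sat Jun 16 2007 + 28 days = Sat Jul 14 2007.
Next gap: 32 days. Sat Jul 14 2007 + 32 days = Wed Aug 15 2007.
Next gap: 36 days. Wed Aug 15 2007 + 36 days = Thu Sep 20 2007.
Next gap: 40 days. Thu Sep 20 2007 + 40 days = Tue Oct 30 2007.

Tue Oct 30 2007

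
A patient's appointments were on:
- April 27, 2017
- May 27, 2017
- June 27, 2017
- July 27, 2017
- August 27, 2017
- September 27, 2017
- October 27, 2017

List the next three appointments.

The day-of-month is always 27 (30, 31, 30, 31, 31, 30 days between events).
So this recurs on the 27th of each month.
Next: November 2017 → November 27, 2017.
Next: December 2017 → December 27, 2017.
Next: January 2018 → January 27, 2018.

November 27, 2017; December 27, 2017; January 27, 2018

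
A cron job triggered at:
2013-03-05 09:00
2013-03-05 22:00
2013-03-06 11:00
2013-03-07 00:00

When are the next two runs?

2013-03-07 13:00, 2013-03-08 02:00

Spacing: 13, 13, 13 h — constant 13 h.
2013-03-07 00:00 + 13 h = 2013-03-07 13:00.
2013-03-07 13:00 + 13 h = 2013-03-08 02:00.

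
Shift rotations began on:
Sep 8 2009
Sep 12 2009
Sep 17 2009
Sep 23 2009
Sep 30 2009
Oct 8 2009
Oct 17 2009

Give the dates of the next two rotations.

Gaps: 4, 5, 6, 7, 8, 9 days — each gap is 1 larger than the previous one.
Next gap: 10 days. Oct 17 2009 + 10 days = Oct 27 2009.
Next gap: 11 days. Oct 27 2009 + 11 days = Nov 7 2009.

Oct 27 2009, Nov 7 2009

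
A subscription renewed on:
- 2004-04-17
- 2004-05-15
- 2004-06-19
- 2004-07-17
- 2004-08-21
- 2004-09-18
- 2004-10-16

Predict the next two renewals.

All dates are Saturdays, 28, 35, 28, 35, 28, 28 days apart.
Specifically, the 3rd Saturday of each month.
3rd Saturday of November 2004: 2004-11-20.
3rd Saturday of December 2004: 2004-12-18.

2004-11-20, 2004-12-18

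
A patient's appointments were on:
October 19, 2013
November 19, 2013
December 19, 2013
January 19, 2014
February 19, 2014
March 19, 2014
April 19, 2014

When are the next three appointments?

May 19, 2014; June 19, 2014; July 19, 2014

Gaps: 31, 30, 31, 31, 28, 31 days — not constant. Every event is on the 19th of the month.
Pattern: the 19th of each month.
May 2014: May 19, 2014.
Next: June 2014 → June 19, 2014.
Next: July 2014 → July 19, 2014.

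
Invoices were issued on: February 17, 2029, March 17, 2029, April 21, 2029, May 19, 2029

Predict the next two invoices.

June 16, 2029; July 21, 2029

These are Saturdays at 28- or 35-day spacing (28, 35, 28).
The pattern: 3rd Saturday of the month.
3rd Saturday of June 2029: June 16, 2029.
July 2029 — 3rd Saturday is July 21, 2029.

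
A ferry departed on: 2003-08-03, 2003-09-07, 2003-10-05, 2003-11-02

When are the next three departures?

2003-12-07, 2004-01-04, 2004-02-01

Gaps: 35, 28, 28 days — a mix of 28 and 35. Every date is a Sunday.
Each is the 1st Sunday of its month.
December 2003 — 1st Sunday is 2003-12-07.
January 2004 — 1st Sunday is 2004-01-04.
February 2004 — 1st Sunday is 2004-02-01.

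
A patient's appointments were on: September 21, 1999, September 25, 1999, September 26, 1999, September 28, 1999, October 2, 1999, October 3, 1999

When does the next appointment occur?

October 5, 1999

The gap pattern 4, 1, 2, 4, 1 repeats every 3 events.
These are the Tuesdays, Saturdays and Sundays of each week.
The following Tuesday is October 5, 1999.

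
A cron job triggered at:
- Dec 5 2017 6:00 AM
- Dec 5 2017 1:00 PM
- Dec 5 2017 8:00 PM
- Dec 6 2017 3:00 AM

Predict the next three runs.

Dec 6 2017 10:00 AM, Dec 6 2017 5:00 PM, Dec 7 2017 12:00 AM

Gaps: 7, 7, 7 hours — each event is 7 hours after the previous one.
Dec 6 2017 3:00 AM + 7 h = Dec 6 2017 10:00 AM.
Dec 6 2017 10:00 AM + 7 h = Dec 6 2017 5:00 PM.
Dec 6 2017 5:00 PM + 7 h = Dec 7 2017 12:00 AM.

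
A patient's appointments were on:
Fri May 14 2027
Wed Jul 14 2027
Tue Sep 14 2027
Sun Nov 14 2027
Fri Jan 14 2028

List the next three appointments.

The day-of-month is always 14 (61, 62, 61, 61 days between events).
So this recurs on the 14th of every 2 months.
Next: March 2028 → Tue Mar 14 2028.
May 2028: Sun May 14 2028.
Next: July 2028 → Fri Jul 14 2028.

Tue Mar 14 2028, Sun May 14 2028, Fri Jul 14 2028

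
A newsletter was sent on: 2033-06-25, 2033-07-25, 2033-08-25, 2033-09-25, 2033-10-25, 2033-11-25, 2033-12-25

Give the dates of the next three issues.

2034-01-25, 2034-02-25, 2034-03-25

Each date is the 25th; the gaps (30, 31, 31, 30, 31, 30) track the month lengths.
The rule is the 25th of each month.
January 2034: 2034-01-25.
February 2034: 2034-02-25.
Next: March 2034 → 2034-03-25.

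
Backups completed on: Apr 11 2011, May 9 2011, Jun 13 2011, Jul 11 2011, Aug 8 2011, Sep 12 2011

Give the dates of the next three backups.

Oct 10 2011, Nov 14 2011, Dec 12 2011

These are Mondays at 28- or 35-day spacing (28, 35, 28, 28, 35).
The pattern: 2nd Monday of the month.
2nd Monday of October 2011: Oct 10 2011.
2nd Monday of November 2011: Nov 14 2011.
2nd Monday of December 2011: Dec 12 2011.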